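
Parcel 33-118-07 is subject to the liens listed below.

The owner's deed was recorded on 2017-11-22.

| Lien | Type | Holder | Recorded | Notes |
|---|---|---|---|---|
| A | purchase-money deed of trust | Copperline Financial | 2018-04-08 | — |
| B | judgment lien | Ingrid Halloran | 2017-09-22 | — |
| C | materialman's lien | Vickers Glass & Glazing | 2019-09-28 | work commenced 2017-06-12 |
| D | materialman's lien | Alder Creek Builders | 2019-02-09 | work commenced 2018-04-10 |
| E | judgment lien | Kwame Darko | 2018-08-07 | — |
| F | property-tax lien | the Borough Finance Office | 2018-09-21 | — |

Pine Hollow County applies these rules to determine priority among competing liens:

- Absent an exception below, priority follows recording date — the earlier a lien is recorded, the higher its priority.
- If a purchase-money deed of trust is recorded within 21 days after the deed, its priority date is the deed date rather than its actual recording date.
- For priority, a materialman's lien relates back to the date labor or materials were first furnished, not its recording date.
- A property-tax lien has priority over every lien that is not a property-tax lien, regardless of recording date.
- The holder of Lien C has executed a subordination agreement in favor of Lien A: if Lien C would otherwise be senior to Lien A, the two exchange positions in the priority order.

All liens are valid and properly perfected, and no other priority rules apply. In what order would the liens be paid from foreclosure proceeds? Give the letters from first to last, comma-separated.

Adjusting effective dates: A was recorded 137 days after the deed — beyond 21 days — so no relation-back applies; C's effective date is 2017-06-12, when work began; D relates back to 2018-04-10 (work commenced).
F is a property-tax lien, so it outranks all other liens regardless of date.
Remaining liens by effective date: C (2017-06-12), B (2017-09-22), A (2018-04-08), D (2018-04-10), E (2018-08-07).
The subordination applies — C was senior to A — so C and A swap.

F, A, B, C, D, E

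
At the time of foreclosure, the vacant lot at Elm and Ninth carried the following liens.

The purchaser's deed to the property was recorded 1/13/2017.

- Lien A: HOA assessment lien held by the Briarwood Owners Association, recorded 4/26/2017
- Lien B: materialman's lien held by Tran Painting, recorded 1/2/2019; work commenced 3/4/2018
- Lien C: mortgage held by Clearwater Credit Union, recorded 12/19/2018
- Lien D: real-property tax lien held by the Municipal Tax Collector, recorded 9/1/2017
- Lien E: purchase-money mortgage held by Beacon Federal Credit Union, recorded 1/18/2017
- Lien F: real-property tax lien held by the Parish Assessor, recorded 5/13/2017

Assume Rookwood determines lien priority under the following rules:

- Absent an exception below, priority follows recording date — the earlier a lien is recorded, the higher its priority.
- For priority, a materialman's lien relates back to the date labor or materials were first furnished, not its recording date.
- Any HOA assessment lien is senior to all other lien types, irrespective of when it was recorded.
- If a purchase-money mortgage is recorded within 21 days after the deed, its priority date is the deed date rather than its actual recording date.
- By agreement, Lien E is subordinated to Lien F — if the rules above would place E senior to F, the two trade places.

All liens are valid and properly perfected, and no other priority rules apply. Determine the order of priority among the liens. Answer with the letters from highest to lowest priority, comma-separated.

A, F, E, D, B, C

Adjusting effective dates: B relates back to 3/4/2018 (work commenced); E's effective date is the deed date, 1/13/2017.
A is an HOA assessment lien, so it outranks all other liens regardless of date.
Among the remaining liens, by effective date: E (1/13/2017), F (5/13/2017), D (9/1/2017), B (3/4/2018), C (12/19/2018).
Because E would otherwise rank above F, the subordination swaps them.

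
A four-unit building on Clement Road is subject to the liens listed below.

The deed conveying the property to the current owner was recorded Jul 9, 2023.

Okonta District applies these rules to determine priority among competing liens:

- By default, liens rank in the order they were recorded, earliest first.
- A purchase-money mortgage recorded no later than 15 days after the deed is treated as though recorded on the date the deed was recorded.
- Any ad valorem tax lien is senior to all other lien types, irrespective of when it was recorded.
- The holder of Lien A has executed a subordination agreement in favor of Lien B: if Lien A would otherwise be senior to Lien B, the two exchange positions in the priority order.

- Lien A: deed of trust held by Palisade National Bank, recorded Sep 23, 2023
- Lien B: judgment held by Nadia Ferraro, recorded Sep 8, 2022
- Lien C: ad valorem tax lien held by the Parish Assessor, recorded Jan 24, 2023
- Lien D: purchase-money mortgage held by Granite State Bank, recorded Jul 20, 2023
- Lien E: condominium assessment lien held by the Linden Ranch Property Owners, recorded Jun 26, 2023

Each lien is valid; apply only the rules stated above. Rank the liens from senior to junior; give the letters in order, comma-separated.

C, B, E, D, A

First, effective dates: D's effective date is the deed date, Jul 9, 2023.
As an ad valorem tax lien, C is senior to every other lien.
Among the remaining liens, by effective date: B (Sep 8, 2022), E (Jun 26, 2023), D (Jul 9, 2023), A (Sep 23, 2023).
A is already junior to B, so the subordination agreement changes nothing.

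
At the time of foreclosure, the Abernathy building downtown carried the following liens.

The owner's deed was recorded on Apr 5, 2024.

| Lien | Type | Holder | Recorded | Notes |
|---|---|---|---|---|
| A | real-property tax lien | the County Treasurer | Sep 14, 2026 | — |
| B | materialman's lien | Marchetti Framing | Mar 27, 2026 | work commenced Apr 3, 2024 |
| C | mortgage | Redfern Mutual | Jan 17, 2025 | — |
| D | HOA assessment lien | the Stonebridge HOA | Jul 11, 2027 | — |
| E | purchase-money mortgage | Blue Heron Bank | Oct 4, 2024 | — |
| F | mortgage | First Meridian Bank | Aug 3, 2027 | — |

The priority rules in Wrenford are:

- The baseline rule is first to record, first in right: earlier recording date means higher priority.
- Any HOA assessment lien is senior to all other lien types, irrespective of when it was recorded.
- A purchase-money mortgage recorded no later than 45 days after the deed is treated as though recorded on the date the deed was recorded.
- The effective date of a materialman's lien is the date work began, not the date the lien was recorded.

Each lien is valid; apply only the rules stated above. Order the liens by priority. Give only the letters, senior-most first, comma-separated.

D, B, E, C, A, F

Effective dates: B is treated as recorded Apr 3, 2024, the work-commencement date; E was recorded 182 days after the deed — beyond 45 days — so no relation-back applies.
As an HOA assessment lien, D is senior to every other lien.
Among the remaining liens, by effective date: B (Apr 3, 2024), E (Oct 4, 2024), C (Jan 17, 2025), A (Sep 14, 2026), F (Aug 3, 2027).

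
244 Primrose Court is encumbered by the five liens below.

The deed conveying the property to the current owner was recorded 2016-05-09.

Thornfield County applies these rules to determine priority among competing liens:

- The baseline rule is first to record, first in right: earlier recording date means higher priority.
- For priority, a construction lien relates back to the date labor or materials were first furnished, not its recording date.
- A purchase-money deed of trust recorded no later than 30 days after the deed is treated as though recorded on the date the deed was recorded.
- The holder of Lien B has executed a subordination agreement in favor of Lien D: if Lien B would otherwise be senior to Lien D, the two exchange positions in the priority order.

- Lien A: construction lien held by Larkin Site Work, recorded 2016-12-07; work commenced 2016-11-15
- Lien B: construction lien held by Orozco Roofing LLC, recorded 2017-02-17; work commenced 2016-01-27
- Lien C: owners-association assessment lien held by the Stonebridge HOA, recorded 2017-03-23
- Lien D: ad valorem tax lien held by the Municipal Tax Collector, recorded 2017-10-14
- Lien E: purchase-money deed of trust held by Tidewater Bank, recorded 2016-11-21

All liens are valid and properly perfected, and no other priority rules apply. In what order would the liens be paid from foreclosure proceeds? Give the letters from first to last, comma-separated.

D, A, E, C, B

Effective dates after the stated exceptions: A is treated as recorded 2016-11-15, the work-commencement date; B is treated as recorded 2016-01-27, the work-commencement date; E was recorded 196 days after the deed, outside the 30-day window, so it keeps its recording date.
By effective date, earliest first: B (2016-01-27), A (2016-11-15), E (2016-11-21), C (2017-03-23), D (2017-10-14).
Because B would otherwise rank above D, the subordination swaps them.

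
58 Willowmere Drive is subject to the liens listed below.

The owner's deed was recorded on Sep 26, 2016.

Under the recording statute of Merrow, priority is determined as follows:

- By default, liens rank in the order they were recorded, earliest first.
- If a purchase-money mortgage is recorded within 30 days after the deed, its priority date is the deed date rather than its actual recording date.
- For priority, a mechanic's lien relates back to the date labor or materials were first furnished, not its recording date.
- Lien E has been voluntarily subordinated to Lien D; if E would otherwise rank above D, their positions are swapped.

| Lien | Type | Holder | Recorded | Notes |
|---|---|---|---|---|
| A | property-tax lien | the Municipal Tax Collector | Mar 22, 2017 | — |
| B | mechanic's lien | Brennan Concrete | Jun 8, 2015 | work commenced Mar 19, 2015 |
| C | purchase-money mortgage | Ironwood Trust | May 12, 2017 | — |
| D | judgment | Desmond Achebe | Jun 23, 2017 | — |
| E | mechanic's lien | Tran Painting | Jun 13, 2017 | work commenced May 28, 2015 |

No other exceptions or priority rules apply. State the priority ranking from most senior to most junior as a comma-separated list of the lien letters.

Effective dates after the stated exceptions: B's effective date is Mar 19, 2015, when work began; C missed the 30-day window (228 days after the deed), so its recording date stands; E is treated as recorded May 28, 2015, the work-commencement date.
By effective date, earliest first: B (Mar 19, 2015), E (May 28, 2015), A (Mar 22, 2017), C (May 12, 2017), D (Jun 23, 2017).
E would otherwise be senior to D, so under the subordination agreement E and D exchange positions.

B, D, A, C, E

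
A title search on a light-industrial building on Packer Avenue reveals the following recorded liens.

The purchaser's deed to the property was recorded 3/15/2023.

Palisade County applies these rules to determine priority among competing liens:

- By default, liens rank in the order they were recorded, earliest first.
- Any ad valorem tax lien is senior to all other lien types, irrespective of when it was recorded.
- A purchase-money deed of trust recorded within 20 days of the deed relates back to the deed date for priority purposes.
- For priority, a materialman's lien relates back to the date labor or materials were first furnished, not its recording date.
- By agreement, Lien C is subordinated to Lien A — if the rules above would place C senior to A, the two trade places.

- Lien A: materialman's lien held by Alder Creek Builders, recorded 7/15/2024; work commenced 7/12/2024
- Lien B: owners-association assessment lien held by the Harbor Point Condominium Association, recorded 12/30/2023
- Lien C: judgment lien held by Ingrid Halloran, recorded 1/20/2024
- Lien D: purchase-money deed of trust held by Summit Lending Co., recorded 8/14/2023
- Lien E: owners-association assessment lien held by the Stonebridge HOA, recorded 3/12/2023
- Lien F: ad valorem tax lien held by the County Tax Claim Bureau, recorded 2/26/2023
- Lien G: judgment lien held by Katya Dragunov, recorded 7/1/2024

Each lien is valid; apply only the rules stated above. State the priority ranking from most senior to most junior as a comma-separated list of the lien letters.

Adjusting effective dates: A relates back to 7/12/2024 (work commenced); D missed the 20-day window (152 days after the deed), so its recording date stands.
F is an ad valorem tax lien and takes priority over every other lien.
The other liens, earliest effective date first: E (3/12/2023), D (8/14/2023), B (12/30/2023), C (1/20/2024), G (7/1/2024), A (7/12/2024).
The subordination applies — C was senior to A — so C and A swap.

F, E, D, B, A, G, C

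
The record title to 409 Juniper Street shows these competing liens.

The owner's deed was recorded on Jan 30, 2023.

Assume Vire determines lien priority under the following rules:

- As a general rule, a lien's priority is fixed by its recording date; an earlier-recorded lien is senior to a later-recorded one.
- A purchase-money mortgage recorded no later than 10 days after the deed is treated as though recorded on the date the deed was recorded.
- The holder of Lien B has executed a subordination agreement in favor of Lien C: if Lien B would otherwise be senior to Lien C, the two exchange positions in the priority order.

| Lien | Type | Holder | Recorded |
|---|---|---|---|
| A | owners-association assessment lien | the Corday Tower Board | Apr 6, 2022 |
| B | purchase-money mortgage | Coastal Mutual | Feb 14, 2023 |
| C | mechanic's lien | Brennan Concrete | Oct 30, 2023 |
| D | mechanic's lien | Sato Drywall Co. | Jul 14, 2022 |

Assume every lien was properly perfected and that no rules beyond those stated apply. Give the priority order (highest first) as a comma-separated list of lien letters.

Adjusting effective dates: B was recorded 15 days after the deed, outside the 10-day window, so it keeps its recording date.
Sorted by effective date: A (Apr 6, 2022), D (Jul 14, 2022), B (Feb 14, 2023), C (Oct 30, 2023).
Because B would otherwise rank above C, the subordination swaps them.

A, D, C, B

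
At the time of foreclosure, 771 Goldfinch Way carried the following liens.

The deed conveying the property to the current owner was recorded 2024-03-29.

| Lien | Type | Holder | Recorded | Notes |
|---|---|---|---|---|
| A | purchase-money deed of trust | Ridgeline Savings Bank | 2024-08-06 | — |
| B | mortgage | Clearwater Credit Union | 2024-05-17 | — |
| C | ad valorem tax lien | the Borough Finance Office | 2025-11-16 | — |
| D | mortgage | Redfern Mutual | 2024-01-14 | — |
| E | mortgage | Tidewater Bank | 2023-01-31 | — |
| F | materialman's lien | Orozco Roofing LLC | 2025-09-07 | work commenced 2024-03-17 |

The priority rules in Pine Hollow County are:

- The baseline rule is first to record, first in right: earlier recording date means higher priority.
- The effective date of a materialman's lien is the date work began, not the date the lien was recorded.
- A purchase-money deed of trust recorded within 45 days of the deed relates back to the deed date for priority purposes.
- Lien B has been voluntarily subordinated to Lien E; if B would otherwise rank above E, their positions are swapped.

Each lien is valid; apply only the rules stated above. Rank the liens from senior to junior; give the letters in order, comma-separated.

Effective dates after the stated exceptions: A was recorded 130 days after the deed — beyond 45 days — so no relation-back applies; F's effective date is 2024-03-17, when work began.
Sorted by effective date: E (2023-01-31), D (2024-01-14), F (2024-03-17), B (2024-05-17), A (2024-08-06), C (2025-11-16).
B already ranks below E; the subordination has no effect.

E, D, F, B, A, C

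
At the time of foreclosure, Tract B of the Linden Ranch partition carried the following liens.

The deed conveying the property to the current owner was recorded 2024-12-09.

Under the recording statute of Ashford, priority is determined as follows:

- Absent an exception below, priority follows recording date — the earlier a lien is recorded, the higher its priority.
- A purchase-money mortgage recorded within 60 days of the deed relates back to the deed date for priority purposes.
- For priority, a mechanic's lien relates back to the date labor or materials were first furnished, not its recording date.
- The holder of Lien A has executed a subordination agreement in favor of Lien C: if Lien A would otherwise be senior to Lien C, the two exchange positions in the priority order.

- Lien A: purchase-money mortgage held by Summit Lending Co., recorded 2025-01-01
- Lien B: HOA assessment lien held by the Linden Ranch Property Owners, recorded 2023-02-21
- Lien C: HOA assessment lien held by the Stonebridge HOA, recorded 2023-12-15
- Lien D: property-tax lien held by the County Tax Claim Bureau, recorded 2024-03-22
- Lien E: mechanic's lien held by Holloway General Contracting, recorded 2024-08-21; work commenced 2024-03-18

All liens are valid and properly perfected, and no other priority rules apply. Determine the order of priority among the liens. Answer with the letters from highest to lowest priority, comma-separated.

B, C, E, D, A

Effective dates after the stated exceptions: A relates back to the deed date 2024-12-09; E's effective date is 2024-03-18, when work began.
Sorted by effective date: B (2023-02-21), C (2023-12-15), E (2024-03-18), D (2024-03-22), A (2024-12-09).
Since A is not senior to C, the subordination leaves the order unchanged.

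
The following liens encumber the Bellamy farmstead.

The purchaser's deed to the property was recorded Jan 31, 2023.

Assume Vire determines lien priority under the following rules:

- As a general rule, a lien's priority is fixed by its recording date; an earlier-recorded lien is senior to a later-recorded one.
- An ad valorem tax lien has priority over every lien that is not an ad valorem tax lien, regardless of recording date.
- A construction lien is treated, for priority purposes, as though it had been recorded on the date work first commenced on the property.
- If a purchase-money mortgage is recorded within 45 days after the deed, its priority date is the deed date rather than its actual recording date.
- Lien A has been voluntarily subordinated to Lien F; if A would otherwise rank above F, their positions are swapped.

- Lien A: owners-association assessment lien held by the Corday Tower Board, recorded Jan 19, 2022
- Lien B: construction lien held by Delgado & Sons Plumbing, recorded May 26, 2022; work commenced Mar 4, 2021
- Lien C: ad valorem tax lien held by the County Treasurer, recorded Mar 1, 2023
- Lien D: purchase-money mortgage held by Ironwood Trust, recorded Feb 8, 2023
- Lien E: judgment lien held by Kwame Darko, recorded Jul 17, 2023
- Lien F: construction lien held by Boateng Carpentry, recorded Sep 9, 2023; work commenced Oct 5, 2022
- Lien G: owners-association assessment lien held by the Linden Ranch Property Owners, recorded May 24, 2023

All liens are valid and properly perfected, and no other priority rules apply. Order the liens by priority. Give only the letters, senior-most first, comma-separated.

Adjusting effective dates: B's effective date is Mar 4, 2021, when work began; D relates back to the deed date Jan 31, 2023; F's effective date is Oct 5, 2022, when work began.
As an ad valorem tax lien, C is senior to every other lien.
The other liens, earliest effective date first: B (Mar 4, 2021), A (Jan 19, 2022), F (Oct 5, 2022), D (Jan 31, 2023), G (May 24, 2023), E (Jul 17, 2023).
Because A would otherwise rank above F, the subordination swaps them.

C, B, F, A, D, G, E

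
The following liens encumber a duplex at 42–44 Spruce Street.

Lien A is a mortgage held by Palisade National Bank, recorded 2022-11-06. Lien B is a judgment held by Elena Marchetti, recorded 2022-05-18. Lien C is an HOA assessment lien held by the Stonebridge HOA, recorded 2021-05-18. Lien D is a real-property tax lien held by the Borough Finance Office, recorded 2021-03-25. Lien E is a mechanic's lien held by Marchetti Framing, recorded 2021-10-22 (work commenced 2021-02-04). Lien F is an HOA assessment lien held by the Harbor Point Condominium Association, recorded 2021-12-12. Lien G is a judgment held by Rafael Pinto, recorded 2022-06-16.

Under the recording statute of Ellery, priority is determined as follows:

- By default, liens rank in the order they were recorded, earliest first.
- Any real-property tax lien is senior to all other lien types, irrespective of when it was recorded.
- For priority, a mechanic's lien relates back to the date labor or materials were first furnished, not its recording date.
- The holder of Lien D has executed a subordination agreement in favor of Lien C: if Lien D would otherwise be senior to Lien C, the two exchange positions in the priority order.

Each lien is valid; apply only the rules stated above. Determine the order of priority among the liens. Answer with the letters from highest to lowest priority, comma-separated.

C, E, D, F, B, G, A

Effective dates after the stated exceptions: E is treated as recorded 2021-02-04, the work-commencement date.
D, as a real-property tax lien, has superpriority and ranks first.
Among the remaining liens, by effective date: E (2021-02-04), C (2021-05-18), F (2021-12-12), B (2022-05-18), G (2022-06-16), A (2022-11-06).
Because D would otherwise rank above C, the subordination swaps them.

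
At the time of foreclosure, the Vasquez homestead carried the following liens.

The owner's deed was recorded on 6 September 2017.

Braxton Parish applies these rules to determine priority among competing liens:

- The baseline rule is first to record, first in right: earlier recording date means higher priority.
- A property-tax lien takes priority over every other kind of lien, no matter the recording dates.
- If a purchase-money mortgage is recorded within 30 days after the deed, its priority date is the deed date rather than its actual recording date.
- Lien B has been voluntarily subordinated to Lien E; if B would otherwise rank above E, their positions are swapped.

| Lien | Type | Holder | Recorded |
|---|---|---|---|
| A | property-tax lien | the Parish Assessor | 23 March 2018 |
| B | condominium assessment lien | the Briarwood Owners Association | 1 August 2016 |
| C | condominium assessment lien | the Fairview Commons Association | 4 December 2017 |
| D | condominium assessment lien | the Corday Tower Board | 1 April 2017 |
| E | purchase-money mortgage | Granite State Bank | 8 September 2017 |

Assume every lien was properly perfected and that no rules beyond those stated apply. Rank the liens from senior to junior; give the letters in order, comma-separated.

A, E, D, B, C

Effective dates after the stated exceptions: E was recorded within the 30-day window, so its effective date is the deed date 6 September 2017.
As a property-tax lien, A is senior to every other lien.
Ordering the rest by effective date: B (1 August 2016), D (1 April 2017), E (6 September 2017), C (4 December 2017).
Because B would otherwise rank above E, the subordination swaps them.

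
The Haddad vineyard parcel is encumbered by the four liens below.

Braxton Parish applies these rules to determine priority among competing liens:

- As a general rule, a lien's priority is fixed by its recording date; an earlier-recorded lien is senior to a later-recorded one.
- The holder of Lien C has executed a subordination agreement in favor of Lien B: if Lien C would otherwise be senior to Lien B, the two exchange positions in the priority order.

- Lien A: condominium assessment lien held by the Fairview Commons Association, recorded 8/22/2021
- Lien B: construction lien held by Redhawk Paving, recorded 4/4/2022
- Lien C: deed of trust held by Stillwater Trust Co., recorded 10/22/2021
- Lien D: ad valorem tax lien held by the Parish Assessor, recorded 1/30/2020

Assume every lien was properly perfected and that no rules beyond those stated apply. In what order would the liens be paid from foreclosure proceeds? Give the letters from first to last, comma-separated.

By effective date, earliest first: D (1/30/2020), A (8/22/2021), C (10/22/2021), B (4/4/2022).
C would otherwise be senior to B, so under the subordination agreement C and B exchange positions.

D, A, B, C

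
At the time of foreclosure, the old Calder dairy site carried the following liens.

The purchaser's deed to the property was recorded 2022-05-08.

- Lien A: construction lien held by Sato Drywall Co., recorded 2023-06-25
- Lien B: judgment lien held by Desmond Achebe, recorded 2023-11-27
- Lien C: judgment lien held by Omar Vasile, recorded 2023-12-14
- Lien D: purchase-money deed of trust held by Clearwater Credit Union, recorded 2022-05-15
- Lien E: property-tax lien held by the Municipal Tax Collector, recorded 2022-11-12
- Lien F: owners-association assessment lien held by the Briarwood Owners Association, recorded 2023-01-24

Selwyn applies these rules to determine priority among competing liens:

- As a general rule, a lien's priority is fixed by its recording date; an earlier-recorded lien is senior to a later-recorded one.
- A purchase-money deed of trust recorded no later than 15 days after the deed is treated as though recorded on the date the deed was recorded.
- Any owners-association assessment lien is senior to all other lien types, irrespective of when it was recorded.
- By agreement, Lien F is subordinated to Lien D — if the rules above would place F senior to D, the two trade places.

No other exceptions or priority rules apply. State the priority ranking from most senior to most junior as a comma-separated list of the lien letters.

D, F, E, A, B, C

Effective dates after the stated exceptions: D's effective date is the deed date, 2022-05-08.
F, as an owners-association assessment lien, has superpriority and ranks first.
Among the remaining liens, by effective date: D (2022-05-08), E (2022-11-12), A (2023-06-25), B (2023-11-27), C (2023-12-14).
F is senior to D before the subordination, so the two trade places.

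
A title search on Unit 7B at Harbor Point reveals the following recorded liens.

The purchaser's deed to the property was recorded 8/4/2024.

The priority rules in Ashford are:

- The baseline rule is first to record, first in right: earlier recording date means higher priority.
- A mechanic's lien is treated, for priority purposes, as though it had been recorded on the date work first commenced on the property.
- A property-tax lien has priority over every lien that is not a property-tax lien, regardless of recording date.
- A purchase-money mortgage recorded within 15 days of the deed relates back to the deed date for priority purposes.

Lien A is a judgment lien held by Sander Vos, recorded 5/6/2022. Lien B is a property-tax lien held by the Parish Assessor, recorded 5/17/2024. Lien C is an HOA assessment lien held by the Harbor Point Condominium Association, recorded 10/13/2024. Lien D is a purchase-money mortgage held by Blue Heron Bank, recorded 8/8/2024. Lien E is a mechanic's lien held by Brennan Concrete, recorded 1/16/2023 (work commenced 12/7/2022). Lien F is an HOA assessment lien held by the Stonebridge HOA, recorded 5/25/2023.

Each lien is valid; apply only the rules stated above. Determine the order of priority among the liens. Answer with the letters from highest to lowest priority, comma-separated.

Adjusting effective dates: D's effective date is the deed date, 8/4/2024; E is treated as recorded 12/7/2022, the work-commencement date.
B, as a property-tax lien, has superpriority and ranks first.
The other liens, earliest effective date first: A (5/6/2022), E (12/7/2022), F (5/25/2023), D (8/4/2024), C (10/13/2024).

B, A, E, F, D, C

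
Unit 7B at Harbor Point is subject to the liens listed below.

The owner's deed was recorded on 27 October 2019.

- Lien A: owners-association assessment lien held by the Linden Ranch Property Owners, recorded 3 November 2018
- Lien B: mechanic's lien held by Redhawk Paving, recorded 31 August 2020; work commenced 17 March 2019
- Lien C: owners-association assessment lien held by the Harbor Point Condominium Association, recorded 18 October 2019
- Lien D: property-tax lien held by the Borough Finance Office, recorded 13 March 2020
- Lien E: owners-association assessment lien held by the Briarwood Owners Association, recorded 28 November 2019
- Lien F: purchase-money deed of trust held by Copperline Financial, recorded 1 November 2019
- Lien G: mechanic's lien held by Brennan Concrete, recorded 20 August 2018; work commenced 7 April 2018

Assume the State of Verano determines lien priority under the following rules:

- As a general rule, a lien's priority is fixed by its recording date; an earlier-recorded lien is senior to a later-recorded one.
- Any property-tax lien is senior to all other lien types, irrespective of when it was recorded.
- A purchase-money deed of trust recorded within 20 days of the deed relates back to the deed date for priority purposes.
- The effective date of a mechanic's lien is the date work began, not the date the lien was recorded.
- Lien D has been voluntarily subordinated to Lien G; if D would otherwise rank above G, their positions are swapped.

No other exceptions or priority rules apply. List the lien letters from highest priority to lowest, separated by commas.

G, D, A, B, C, F, E

First, effective dates: B relates back to 17 March 2019 (work commenced); F was recorded within the 20-day window, so its effective date is the deed date 27 October 2019; G's effective date is 7 April 2018, when work began.
D is a property-tax lien, so it outranks all other liens regardless of date.
Remaining liens by effective date: G (7 April 2018), A (3 November 2018), B (17 March 2019), C (18 October 2019), F (27 October 2019), E (28 November 2019).
D is senior to G before the subordination, so the two trade places.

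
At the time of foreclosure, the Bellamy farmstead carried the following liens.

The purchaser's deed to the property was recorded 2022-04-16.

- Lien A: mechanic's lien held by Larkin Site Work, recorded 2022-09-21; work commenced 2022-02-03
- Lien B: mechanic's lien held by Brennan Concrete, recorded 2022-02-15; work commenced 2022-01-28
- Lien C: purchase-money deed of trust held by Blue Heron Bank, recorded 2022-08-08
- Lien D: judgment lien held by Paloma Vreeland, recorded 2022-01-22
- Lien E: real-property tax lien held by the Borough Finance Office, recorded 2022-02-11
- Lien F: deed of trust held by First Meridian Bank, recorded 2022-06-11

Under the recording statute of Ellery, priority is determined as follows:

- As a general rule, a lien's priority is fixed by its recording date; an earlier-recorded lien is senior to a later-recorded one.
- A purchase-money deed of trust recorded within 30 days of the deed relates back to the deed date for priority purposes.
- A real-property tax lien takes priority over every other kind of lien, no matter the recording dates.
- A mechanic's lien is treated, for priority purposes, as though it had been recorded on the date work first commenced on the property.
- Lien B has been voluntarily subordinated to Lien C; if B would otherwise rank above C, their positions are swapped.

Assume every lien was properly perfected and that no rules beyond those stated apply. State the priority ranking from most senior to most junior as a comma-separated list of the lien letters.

Effective dates after the stated exceptions: A's effective date is 2022-02-03, when work began; B is treated as recorded 2022-01-28, the work-commencement date; C was recorded 114 days after the deed, outside the 30-day window, so it keeps its recording date.
E, as a real-property tax lien, has superpriority and ranks first.
Among the remaining liens, by effective date: D (2022-01-22), B (2022-01-28), A (2022-02-03), F (2022-06-11), C (2022-08-08).
B would otherwise be senior to C, so under the subordination agreement B and C exchange positions.

E, D, C, A, F, B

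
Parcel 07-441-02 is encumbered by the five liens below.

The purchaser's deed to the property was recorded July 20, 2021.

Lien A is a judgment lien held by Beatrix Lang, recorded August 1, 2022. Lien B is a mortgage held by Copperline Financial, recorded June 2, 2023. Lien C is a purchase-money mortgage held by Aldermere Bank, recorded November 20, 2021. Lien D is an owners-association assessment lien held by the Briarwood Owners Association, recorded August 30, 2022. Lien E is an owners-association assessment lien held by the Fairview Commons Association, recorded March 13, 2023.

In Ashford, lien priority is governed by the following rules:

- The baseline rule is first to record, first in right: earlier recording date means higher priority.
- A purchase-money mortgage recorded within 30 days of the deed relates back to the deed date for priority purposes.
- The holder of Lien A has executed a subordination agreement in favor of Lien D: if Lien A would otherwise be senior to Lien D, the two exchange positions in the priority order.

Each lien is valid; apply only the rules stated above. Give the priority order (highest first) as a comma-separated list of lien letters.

C, D, A, E, B

Effective dates: C was recorded 123 days after the deed, outside the 30-day window, so it keeps its recording date.
By effective date: C (November 20, 2021), A (August 1, 2022), D (August 30, 2022), E (March 13, 2023), B (June 2, 2023).
A is senior to D before the subordination, so the two trade places.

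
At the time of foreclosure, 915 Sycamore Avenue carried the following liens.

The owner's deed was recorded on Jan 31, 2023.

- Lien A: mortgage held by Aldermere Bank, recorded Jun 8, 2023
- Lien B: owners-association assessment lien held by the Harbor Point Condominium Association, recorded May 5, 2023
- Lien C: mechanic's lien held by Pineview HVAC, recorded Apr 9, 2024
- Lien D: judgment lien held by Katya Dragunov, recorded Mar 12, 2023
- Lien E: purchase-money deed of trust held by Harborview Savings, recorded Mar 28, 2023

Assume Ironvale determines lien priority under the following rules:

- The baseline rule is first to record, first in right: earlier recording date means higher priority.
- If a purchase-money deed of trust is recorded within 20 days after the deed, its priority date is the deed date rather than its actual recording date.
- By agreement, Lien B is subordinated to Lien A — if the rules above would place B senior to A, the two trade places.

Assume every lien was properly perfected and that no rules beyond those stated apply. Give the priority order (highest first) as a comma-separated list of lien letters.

D, E, A, B, C

First, effective dates: E missed the 20-day window (56 days after the deed), so its recording date stands.
By effective date: D (Mar 12, 2023), E (Mar 28, 2023), B (May 5, 2023), A (Jun 8, 2023), C (Apr 9, 2024).
Because B would otherwise rank above A, the subordination swaps them.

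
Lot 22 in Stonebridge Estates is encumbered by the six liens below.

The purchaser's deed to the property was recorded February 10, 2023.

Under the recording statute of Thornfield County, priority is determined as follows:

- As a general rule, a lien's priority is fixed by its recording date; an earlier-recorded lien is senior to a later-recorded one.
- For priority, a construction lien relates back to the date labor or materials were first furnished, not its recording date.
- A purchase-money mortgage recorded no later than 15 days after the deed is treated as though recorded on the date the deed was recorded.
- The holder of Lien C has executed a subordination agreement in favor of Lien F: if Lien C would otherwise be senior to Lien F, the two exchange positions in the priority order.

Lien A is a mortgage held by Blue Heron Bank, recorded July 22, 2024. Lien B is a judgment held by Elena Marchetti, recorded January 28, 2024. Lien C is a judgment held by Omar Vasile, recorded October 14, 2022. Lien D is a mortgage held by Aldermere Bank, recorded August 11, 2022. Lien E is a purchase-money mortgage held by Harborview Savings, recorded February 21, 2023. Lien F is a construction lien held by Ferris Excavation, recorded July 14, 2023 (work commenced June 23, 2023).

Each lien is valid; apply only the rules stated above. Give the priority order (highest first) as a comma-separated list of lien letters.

Adjusting effective dates: E was recorded within the 15-day window, so its effective date is the deed date February 10, 2023; F relates back to June 23, 2023 (work commenced).
By effective date, earliest first: D (August 11, 2022), C (October 14, 2022), E (February 10, 2023), F (June 23, 2023), B (January 28, 2024), A (July 22, 2024).
C is senior to F before the subordination, so the two trade places.

D, F, E, C, B, A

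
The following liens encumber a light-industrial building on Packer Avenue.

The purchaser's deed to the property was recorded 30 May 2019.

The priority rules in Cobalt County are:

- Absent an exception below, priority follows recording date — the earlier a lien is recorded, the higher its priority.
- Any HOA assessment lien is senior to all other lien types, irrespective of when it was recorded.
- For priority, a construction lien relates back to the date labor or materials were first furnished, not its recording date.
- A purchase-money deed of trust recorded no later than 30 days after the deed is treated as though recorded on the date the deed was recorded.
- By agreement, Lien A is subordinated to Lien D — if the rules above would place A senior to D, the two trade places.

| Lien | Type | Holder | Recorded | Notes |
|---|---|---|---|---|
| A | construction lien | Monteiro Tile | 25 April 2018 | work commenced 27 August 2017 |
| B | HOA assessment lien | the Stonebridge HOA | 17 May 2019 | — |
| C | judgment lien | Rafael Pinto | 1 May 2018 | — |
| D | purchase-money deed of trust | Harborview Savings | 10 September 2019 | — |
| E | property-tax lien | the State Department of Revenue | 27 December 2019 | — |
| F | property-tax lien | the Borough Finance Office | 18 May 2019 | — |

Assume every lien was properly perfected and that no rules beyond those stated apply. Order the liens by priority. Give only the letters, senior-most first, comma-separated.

B, D, C, F, A, E

First, effective dates: A's effective date is 27 August 2017, when work began; D missed the 30-day window (103 days after the deed), so its recording date stands.
As an HOA assessment lien, B is senior to every other lien.
Among the remaining liens, by effective date: A (27 August 2017), C (1 May 2018), F (18 May 2019), D (10 September 2019), E (27 December 2019).
Because A would otherwise rank above D, the subordination swaps them.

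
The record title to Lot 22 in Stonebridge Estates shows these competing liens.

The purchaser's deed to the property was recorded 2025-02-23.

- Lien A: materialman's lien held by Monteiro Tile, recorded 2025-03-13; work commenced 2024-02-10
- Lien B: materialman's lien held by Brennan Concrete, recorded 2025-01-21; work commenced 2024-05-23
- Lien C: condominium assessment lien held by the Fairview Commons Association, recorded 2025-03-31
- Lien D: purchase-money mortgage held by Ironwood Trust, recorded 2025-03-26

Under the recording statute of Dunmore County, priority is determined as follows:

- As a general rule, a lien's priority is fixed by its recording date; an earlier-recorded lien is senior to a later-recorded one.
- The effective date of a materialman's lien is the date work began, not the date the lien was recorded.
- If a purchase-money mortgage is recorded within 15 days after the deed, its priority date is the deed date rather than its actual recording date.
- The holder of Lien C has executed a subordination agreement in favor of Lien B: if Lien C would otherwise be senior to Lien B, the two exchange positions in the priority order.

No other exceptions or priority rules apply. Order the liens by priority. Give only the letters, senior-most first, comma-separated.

Adjusting effective dates: A relates back to 2024-02-10 (work commenced); B's effective date is 2024-05-23, when work began; D missed the 15-day window (31 days after the deed), so its recording date stands.
By effective date, earliest first: A (2024-02-10), B (2024-05-23), D (2025-03-26), C (2025-03-31).
C is already junior to B, so the subordination agreement changes nothing.

A, B, D, C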